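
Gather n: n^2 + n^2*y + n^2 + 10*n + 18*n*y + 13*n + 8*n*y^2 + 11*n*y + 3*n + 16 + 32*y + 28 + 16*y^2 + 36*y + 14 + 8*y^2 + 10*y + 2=n^2*(y + 2) + n*(8*y^2 + 29*y + 26) + 24*y^2 + 78*y + 60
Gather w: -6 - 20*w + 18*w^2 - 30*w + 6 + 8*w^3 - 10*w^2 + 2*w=8*w^3 + 8*w^2 - 48*w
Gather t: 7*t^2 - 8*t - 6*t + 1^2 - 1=7*t^2 - 14*t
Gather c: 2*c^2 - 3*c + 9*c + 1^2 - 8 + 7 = 2*c^2 + 6*c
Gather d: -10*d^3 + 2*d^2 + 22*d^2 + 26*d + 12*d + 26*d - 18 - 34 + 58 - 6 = -10*d^3 + 24*d^2 + 64*d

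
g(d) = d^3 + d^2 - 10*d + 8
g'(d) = 3*d^2 + 2*d - 10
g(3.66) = 33.82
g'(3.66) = 37.51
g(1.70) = -1.20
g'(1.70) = 2.07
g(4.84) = 96.41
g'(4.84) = 69.96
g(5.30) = 131.97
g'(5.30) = 84.87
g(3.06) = 15.42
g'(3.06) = 24.21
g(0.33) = 4.84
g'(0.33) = -9.01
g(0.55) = 2.97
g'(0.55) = -7.99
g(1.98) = -0.12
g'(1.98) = 5.72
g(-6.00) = -112.00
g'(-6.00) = 86.00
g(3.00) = 14.00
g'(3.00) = 23.00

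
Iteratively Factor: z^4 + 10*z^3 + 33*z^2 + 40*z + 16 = (z + 1)*(z^3 + 9*z^2 + 24*z + 16) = (z + 1)^2*(z^2 + 8*z + 16) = (z + 1)^2*(z + 4)*(z + 4)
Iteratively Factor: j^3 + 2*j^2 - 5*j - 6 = (j - 2)*(j^2 + 4*j + 3) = (j - 2)*(j + 1)*(j + 3)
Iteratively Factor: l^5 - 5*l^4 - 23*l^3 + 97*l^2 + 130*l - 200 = (l + 2)*(l^4 - 7*l^3 - 9*l^2 + 115*l - 100) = (l - 5)*(l + 2)*(l^3 - 2*l^2 - 19*l + 20) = (l - 5)^2*(l + 2)*(l^2 + 3*l - 4) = (l - 5)^2*(l + 2)*(l + 4)*(l - 1)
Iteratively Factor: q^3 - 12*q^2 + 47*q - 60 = (q - 3)*(q^2 - 9*q + 20) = (q - 5)*(q - 3)*(q - 4)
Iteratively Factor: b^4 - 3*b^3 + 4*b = (b - 2)*(b^3 - b^2 - 2*b) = (b - 2)^2*(b^2 + b) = b*(b - 2)^2*(b + 1)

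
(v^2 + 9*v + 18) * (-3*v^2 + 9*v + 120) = -3*v^4 - 18*v^3 + 147*v^2 + 1242*v + 2160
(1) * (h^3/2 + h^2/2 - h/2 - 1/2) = h^3/2 + h^2/2 - h/2 - 1/2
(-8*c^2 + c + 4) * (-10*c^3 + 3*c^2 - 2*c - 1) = 80*c^5 - 34*c^4 - 21*c^3 + 18*c^2 - 9*c - 4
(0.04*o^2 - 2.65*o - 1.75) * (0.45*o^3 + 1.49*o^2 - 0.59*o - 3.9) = 0.018*o^5 - 1.1329*o^4 - 4.7596*o^3 - 1.2*o^2 + 11.3675*o + 6.825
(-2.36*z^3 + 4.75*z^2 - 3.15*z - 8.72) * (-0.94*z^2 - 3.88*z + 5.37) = 2.2184*z^5 + 4.6918*z^4 - 28.1422*z^3 + 45.9263*z^2 + 16.9181*z - 46.8264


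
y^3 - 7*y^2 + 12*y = y*(y - 4)*(y - 3)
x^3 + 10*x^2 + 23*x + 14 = (x + 1)*(x + 2)*(x + 7)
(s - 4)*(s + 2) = s^2 - 2*s - 8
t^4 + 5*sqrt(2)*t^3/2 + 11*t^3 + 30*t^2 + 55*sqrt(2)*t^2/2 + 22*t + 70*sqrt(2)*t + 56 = (t + 4)*(t + 7)*(t + sqrt(2)/2)*(t + 2*sqrt(2))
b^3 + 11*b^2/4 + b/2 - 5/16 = (b - 1/4)*(b + 1/2)*(b + 5/2)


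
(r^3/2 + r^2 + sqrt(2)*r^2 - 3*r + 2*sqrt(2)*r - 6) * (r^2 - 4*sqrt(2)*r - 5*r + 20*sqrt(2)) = r^5/2 - 3*r^4/2 - sqrt(2)*r^4 - 16*r^3 + 3*sqrt(2)*r^3 + 22*sqrt(2)*r^2 + 33*r^2 - 36*sqrt(2)*r + 110*r - 120*sqrt(2)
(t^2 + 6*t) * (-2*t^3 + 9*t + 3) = -2*t^5 - 12*t^4 + 9*t^3 + 57*t^2 + 18*t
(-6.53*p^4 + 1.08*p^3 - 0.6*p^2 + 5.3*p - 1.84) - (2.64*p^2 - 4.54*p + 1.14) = -6.53*p^4 + 1.08*p^3 - 3.24*p^2 + 9.84*p - 2.98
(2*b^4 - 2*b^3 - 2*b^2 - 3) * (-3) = -6*b^4 + 6*b^3 + 6*b^2 + 9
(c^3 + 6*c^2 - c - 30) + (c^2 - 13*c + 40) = c^3 + 7*c^2 - 14*c + 10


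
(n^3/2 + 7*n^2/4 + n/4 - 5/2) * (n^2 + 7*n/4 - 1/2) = n^5/2 + 21*n^4/8 + 49*n^3/16 - 47*n^2/16 - 9*n/2 + 5/4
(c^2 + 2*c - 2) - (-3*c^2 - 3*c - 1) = 4*c^2 + 5*c - 1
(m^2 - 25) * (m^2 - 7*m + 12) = m^4 - 7*m^3 - 13*m^2 + 175*m - 300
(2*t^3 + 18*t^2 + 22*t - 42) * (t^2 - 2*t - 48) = 2*t^5 + 14*t^4 - 110*t^3 - 950*t^2 - 972*t + 2016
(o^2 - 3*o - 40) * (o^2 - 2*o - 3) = o^4 - 5*o^3 - 37*o^2 + 89*o + 120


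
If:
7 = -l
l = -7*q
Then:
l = -7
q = 1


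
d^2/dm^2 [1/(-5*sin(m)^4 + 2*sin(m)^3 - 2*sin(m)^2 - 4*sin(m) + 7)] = 2*(200*sin(m)^8 - 115*sin(m)^7 - 172*sin(m)^6 + 118*sin(m)^5 + 166*sin(m)^4 - 59*sin(m)^3 - 162*sin(m)^2 + 32*sin(m) - 30)/(5*sin(m)^4 - 2*sin(m)^3 + 2*sin(m)^2 + 4*sin(m) - 7)^3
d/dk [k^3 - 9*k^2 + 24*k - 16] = 3*k^2 - 18*k + 24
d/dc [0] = 0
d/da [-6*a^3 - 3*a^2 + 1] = 6*a*(-3*a - 1)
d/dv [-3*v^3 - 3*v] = -9*v^2 - 3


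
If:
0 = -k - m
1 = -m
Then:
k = 1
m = -1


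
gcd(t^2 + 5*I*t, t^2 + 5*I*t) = t^2 + 5*I*t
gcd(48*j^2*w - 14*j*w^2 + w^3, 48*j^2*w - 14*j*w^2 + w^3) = 48*j^2*w - 14*j*w^2 + w^3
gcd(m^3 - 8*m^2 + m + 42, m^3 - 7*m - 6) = m^2 - m - 6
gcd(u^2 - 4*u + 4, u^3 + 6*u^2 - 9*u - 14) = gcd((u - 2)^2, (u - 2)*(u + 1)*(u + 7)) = u - 2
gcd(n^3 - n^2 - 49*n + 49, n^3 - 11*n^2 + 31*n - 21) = n^2 - 8*n + 7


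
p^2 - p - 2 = (p - 2)*(p + 1)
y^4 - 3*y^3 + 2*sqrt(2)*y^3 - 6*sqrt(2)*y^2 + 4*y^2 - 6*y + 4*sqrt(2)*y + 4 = (y - 2)*(y - 1)*(y + sqrt(2))^2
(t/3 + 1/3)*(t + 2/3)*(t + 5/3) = t^3/3 + 10*t^2/9 + 31*t/27 + 10/27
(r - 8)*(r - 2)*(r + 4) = r^3 - 6*r^2 - 24*r + 64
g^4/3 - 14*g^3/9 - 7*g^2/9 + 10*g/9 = g*(g/3 + 1/3)*(g - 5)*(g - 2/3)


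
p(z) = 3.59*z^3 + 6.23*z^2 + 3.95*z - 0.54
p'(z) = 10.77*z^2 + 12.46*z + 3.95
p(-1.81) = -8.57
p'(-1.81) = 16.68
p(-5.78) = -508.47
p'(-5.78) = 291.74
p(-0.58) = -1.44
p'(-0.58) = 0.35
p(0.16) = 0.27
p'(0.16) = 6.22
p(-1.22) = -2.61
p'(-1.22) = 4.78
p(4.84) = 571.55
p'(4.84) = 316.55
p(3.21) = 195.08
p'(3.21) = 154.92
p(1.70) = 41.82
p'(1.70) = 56.26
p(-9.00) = -2148.57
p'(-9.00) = 764.18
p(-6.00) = -575.40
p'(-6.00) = 316.91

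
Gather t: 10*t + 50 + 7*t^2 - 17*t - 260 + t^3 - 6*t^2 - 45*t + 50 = t^3 + t^2 - 52*t - 160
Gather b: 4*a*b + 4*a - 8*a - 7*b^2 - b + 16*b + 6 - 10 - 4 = -4*a - 7*b^2 + b*(4*a + 15) - 8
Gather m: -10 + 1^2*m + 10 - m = 0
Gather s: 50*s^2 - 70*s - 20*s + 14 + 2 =50*s^2 - 90*s + 16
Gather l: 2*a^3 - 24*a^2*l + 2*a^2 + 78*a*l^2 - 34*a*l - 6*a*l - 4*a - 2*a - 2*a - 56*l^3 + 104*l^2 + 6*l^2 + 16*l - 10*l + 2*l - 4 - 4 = 2*a^3 + 2*a^2 - 8*a - 56*l^3 + l^2*(78*a + 110) + l*(-24*a^2 - 40*a + 8) - 8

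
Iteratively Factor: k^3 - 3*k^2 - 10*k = (k - 5)*(k^2 + 2*k) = (k - 5)*(k + 2)*(k)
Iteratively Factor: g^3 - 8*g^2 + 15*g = (g - 5)*(g^2 - 3*g) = (g - 5)*(g - 3)*(g)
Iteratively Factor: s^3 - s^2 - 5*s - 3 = (s + 1)*(s^2 - 2*s - 3) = (s - 3)*(s + 1)*(s + 1)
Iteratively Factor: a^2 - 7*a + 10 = (a - 5)*(a - 2)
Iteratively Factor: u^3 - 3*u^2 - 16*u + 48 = (u + 4)*(u^2 - 7*u + 12) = (u - 4)*(u + 4)*(u - 3)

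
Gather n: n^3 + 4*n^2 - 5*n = n^3 + 4*n^2 - 5*n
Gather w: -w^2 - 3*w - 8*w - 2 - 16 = -w^2 - 11*w - 18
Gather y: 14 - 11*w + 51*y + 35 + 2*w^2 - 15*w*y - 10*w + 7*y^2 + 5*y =2*w^2 - 21*w + 7*y^2 + y*(56 - 15*w) + 49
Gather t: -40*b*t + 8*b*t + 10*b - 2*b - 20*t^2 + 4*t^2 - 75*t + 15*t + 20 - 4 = 8*b - 16*t^2 + t*(-32*b - 60) + 16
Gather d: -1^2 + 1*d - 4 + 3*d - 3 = 4*d - 8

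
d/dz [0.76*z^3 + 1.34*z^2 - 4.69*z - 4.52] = 2.28*z^2 + 2.68*z - 4.69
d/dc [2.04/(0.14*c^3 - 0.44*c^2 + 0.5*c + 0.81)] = (-0.8568*c^2 + 1.7952*c - 1.02)/(0.14*c^3 - 0.44*c^2 + 0.5*c + 0.81)^2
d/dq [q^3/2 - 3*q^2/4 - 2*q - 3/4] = 3*q^2/2 - 3*q/2 - 2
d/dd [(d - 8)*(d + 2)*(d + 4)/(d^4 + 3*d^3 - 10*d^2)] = (-d^5 + 4*d^4 + 116*d^3 + 496*d^2 + 176*d - 1280)/(d^3*(d^4 + 6*d^3 - 11*d^2 - 60*d + 100))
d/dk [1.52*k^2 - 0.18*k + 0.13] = 3.04*k - 0.18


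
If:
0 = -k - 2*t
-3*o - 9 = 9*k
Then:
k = -2*t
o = 6*t - 3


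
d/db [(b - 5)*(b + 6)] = 2*b + 1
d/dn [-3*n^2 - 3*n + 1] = -6*n - 3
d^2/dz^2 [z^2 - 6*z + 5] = 2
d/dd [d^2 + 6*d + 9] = 2*d + 6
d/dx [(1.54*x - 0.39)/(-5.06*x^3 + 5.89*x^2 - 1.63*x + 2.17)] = (15.5848*x^3 - 14.9908*x^2 + 4.5942*x + 2.7061)/(25.6036*x^6 - 59.6068*x^5 + 51.1877*x^4 - 41.1618*x^3 + 28.2195*x^2 - 7.0742*x + 4.7089)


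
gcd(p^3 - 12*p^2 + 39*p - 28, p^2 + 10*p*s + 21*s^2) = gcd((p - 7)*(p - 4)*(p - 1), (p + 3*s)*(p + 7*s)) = 1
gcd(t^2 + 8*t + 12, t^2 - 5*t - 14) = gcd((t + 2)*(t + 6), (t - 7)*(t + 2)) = t + 2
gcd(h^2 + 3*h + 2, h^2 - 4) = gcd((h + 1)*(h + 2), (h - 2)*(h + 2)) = h + 2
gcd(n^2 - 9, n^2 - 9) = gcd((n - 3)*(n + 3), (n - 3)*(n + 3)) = n^2 - 9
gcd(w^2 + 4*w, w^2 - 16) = w + 4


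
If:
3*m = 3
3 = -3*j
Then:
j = -1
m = 1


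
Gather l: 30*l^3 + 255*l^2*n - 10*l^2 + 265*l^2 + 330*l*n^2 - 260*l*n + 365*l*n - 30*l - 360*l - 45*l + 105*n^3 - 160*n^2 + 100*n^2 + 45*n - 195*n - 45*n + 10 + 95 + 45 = 30*l^3 + l^2*(255*n + 255) + l*(330*n^2 + 105*n - 435) + 105*n^3 - 60*n^2 - 195*n + 150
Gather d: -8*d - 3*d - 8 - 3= -11*d - 11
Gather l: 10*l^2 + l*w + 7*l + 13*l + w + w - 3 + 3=10*l^2 + l*(w + 20) + 2*w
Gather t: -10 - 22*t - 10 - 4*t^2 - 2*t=-4*t^2 - 24*t - 20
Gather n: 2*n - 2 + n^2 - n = n^2 + n - 2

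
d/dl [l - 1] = 1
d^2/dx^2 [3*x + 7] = 0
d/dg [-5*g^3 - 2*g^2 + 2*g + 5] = -15*g^2 - 4*g + 2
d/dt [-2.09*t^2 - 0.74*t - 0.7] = -4.18*t - 0.74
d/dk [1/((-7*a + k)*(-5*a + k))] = 2*(6*a - k)/((5*a - k)^2*(7*a - k)^2)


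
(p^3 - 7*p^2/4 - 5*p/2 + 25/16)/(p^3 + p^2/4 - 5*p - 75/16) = (2*p - 1)/(2*p + 3)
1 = 1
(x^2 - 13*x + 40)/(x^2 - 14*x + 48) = (x - 5)/(x - 6)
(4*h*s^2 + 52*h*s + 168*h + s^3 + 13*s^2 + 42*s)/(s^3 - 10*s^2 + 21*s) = (4*h*s^2 + 52*h*s + 168*h + s^3 + 13*s^2 + 42*s)/(s*(s^2 - 10*s + 21))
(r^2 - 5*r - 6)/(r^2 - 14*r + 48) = (r + 1)/(r - 8)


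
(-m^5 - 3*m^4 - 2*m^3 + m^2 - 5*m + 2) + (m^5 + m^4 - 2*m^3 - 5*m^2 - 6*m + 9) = -2*m^4 - 4*m^3 - 4*m^2 - 11*m + 11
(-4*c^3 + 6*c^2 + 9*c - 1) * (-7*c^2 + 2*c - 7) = 28*c^5 - 50*c^4 - 23*c^3 - 17*c^2 - 65*c + 7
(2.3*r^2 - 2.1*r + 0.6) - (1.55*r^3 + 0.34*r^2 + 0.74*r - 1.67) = -1.55*r^3 + 1.96*r^2 - 2.84*r + 2.27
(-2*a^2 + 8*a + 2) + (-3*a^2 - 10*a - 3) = -5*a^2 - 2*a - 1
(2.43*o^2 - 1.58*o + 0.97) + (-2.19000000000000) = 2.43*o^2 - 1.58*o - 1.22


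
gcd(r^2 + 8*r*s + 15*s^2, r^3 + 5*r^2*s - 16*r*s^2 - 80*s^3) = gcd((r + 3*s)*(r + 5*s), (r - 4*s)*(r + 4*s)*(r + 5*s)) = r + 5*s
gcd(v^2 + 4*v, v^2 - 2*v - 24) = v + 4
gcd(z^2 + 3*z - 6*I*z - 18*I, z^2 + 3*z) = z + 3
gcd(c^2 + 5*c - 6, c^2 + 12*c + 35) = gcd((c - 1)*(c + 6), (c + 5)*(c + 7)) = 1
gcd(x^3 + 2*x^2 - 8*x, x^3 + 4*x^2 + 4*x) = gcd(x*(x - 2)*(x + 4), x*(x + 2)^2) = x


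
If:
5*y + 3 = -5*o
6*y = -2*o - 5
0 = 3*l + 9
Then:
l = -3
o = 7/20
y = -19/20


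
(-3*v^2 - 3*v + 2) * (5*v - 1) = -15*v^3 - 12*v^2 + 13*v - 2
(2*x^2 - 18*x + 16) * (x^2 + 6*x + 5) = 2*x^4 - 6*x^3 - 82*x^2 + 6*x + 80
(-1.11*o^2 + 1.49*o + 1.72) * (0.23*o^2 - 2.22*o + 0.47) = -0.2553*o^4 + 2.8069*o^3 - 3.4339*o^2 - 3.1181*o + 0.8084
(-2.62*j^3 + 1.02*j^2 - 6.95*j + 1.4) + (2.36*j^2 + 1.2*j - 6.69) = -2.62*j^3 + 3.38*j^2 - 5.75*j - 5.29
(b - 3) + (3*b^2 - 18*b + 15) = 3*b^2 - 17*b + 12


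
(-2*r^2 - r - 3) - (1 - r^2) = -r^2 - r - 4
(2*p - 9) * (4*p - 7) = 8*p^2 - 50*p + 63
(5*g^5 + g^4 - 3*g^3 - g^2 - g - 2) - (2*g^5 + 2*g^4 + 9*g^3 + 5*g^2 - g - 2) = 3*g^5 - g^4 - 12*g^3 - 6*g^2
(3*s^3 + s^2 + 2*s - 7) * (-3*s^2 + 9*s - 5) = -9*s^5 + 24*s^4 - 12*s^3 + 34*s^2 - 73*s + 35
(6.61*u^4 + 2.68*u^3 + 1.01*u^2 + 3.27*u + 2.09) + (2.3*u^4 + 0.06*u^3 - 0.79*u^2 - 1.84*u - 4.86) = 8.91*u^4 + 2.74*u^3 + 0.22*u^2 + 1.43*u - 2.77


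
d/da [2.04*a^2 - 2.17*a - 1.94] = 4.08*a - 2.17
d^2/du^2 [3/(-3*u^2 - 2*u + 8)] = 6*(9*u^2 + 6*u - 4*(3*u + 1)^2 - 24)/(3*u^2 + 2*u - 8)^3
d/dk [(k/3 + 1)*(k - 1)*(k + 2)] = k^2 + 8*k/3 + 1/3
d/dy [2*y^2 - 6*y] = 4*y - 6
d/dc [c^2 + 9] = 2*c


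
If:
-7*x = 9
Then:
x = -9/7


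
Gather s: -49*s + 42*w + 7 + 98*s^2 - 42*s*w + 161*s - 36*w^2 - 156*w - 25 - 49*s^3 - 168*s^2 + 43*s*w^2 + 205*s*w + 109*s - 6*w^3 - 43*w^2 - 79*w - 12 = -49*s^3 - 70*s^2 + s*(43*w^2 + 163*w + 221) - 6*w^3 - 79*w^2 - 193*w - 30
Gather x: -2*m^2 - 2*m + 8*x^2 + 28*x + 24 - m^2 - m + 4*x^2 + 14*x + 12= -3*m^2 - 3*m + 12*x^2 + 42*x + 36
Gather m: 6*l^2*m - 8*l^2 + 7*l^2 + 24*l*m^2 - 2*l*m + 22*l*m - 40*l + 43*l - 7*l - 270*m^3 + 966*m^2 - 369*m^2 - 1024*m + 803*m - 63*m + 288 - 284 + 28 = -l^2 - 4*l - 270*m^3 + m^2*(24*l + 597) + m*(6*l^2 + 20*l - 284) + 32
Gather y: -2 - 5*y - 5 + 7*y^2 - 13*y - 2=7*y^2 - 18*y - 9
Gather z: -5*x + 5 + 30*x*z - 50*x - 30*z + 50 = -55*x + z*(30*x - 30) + 55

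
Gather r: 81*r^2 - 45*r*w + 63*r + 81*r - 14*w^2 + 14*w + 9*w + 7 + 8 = 81*r^2 + r*(144 - 45*w) - 14*w^2 + 23*w + 15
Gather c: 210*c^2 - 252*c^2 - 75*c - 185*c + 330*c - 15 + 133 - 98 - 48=-42*c^2 + 70*c - 28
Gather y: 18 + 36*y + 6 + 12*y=48*y + 24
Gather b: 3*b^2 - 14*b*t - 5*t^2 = 3*b^2 - 14*b*t - 5*t^2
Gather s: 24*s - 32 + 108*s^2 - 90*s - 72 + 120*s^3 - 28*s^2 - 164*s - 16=120*s^3 + 80*s^2 - 230*s - 120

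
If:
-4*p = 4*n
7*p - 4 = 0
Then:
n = -4/7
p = 4/7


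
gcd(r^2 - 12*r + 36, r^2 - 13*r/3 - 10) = r - 6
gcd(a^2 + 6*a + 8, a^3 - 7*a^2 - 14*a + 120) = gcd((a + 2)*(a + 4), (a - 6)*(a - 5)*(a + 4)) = a + 4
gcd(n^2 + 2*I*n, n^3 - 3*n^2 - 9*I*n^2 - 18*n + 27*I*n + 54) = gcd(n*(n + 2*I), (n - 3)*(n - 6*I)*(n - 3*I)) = 1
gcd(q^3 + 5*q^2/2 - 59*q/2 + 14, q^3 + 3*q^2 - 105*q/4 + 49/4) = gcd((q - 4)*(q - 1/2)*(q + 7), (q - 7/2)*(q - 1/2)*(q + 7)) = q^2 + 13*q/2 - 7/2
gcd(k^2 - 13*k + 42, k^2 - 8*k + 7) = k - 7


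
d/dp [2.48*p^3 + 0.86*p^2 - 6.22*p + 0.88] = 7.44*p^2 + 1.72*p - 6.22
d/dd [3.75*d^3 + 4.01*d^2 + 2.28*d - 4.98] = 11.25*d^2 + 8.02*d + 2.28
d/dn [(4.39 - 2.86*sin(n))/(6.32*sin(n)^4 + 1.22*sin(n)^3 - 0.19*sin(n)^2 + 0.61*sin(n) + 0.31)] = (54.2256*sin(n)^4 - 104.0008*sin(n)^3 - 16.6108*sin(n)^2 + 1.6682*sin(n) - 3.5645)*cos(n)/(39.9424*sin(n)^8 + 15.4208*sin(n)^7 - 0.9132*sin(n)^6 + 7.2468*sin(n)^5 + 5.4429*sin(n)^4 + 0.5246*sin(n)^3 + 0.2543*sin(n)^2 + 0.3782*sin(n) + 0.0961)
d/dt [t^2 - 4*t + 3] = 2*t - 4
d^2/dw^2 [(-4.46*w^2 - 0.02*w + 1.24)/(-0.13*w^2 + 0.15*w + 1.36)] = (-1.11022302462516e-16*w^4 + 0.174616*w^3 + 4.605432*w^2 + 0.166296000000001*w + 15.996008)/(0.002197*w^6 - 0.007605*w^5 - 0.060177*w^4 + 0.155745*w^3 + 0.629544*w^2 - 0.83232*w - 2.515456)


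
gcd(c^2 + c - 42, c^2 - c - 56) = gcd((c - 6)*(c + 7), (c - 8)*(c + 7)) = c + 7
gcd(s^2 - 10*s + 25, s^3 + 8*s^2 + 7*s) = 1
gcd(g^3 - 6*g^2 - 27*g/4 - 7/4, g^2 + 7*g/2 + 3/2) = g + 1/2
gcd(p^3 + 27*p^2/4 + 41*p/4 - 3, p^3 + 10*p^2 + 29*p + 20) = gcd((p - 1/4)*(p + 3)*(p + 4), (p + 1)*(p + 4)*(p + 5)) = p + 4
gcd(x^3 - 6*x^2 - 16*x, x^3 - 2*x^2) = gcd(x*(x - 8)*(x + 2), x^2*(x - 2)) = x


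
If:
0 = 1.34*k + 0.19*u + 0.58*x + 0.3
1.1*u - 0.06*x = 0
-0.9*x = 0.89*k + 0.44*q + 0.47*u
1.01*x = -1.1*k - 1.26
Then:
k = 0.63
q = 2.79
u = -0.11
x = -1.93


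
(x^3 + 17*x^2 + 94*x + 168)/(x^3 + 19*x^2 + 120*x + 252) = (x + 4)/(x + 6)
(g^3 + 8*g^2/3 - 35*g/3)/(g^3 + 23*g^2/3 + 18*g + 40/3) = g*(3*g^2 + 8*g - 35)/(3*g^3 + 23*g^2 + 54*g + 40)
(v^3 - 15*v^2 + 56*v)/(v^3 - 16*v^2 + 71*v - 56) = v/(v - 1)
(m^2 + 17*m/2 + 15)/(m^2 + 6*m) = (m + 5/2)/m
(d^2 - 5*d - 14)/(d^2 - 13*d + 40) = (d^2 - 5*d - 14)/(d^2 - 13*d + 40)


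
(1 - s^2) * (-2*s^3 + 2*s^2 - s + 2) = 2*s^5 - 2*s^4 - s^3 - s + 2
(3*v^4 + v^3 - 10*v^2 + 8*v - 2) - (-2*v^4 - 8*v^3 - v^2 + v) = 5*v^4 + 9*v^3 - 9*v^2 + 7*v - 2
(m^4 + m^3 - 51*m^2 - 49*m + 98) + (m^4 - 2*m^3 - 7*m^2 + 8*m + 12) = 2*m^4 - m^3 - 58*m^2 - 41*m + 110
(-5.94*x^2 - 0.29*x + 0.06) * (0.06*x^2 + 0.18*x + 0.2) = -0.3564*x^4 - 1.0866*x^3 - 1.2366*x^2 - 0.0472*x + 0.012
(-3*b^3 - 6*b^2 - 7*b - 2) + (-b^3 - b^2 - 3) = -4*b^3 - 7*b^2 - 7*b - 5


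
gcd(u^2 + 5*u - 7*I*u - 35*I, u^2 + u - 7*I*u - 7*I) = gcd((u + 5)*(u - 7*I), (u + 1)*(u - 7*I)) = u - 7*I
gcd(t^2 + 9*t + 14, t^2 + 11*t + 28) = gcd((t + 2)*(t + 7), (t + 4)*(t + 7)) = t + 7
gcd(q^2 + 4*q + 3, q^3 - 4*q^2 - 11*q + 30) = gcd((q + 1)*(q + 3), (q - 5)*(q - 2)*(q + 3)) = q + 3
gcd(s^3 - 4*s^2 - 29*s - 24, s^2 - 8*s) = s - 8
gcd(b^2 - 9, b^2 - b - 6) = b - 3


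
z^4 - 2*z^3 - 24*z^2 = z^2*(z - 6)*(z + 4)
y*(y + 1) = y^2 + y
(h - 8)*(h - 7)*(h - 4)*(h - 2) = h^4 - 21*h^3 + 154*h^2 - 456*h + 448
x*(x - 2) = x^2 - 2*x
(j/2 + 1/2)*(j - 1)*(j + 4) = j^3/2 + 2*j^2 - j/2 - 2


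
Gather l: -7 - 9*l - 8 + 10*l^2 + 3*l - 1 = 10*l^2 - 6*l - 16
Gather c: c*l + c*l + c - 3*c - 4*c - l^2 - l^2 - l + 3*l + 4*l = c*(2*l - 6) - 2*l^2 + 6*l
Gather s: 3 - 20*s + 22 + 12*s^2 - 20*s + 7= 12*s^2 - 40*s + 32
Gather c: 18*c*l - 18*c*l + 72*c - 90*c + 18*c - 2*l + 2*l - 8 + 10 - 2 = 0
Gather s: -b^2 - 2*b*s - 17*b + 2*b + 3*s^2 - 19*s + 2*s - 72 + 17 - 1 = -b^2 - 15*b + 3*s^2 + s*(-2*b - 17) - 56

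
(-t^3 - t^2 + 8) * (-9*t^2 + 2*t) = 9*t^5 + 7*t^4 - 2*t^3 - 72*t^2 + 16*t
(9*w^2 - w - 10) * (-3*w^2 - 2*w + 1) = -27*w^4 - 15*w^3 + 41*w^2 + 19*w - 10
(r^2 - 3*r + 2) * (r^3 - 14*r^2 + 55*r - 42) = r^5 - 17*r^4 + 99*r^3 - 235*r^2 + 236*r - 84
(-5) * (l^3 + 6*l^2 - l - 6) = -5*l^3 - 30*l^2 + 5*l + 30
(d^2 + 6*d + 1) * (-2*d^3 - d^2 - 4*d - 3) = -2*d^5 - 13*d^4 - 12*d^3 - 28*d^2 - 22*d - 3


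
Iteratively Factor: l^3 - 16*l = (l + 4)*(l^2 - 4*l) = (l - 4)*(l + 4)*(l)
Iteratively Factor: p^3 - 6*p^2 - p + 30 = (p - 3)*(p^2 - 3*p - 10) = (p - 5)*(p - 3)*(p + 2)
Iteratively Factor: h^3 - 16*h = (h)*(h^2 - 16) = h*(h - 4)*(h + 4)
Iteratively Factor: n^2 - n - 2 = (n + 1)*(n - 2)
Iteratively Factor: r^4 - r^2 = (r)*(r^3 - r) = r*(r - 1)*(r^2 + r) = r^2*(r - 1)*(r + 1)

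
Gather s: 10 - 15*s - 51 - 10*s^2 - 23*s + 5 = -10*s^2 - 38*s - 36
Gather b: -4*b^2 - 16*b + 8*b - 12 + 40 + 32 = -4*b^2 - 8*b + 60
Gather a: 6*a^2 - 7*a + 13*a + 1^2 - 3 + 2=6*a^2 + 6*a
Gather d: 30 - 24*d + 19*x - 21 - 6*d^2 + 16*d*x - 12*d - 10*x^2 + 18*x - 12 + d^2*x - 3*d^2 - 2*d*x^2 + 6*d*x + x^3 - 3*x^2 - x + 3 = d^2*(x - 9) + d*(-2*x^2 + 22*x - 36) + x^3 - 13*x^2 + 36*x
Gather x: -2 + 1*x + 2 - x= 0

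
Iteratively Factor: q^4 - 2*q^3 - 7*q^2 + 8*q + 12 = (q - 2)*(q^3 - 7*q - 6) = (q - 2)*(q + 1)*(q^2 - q - 6) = (q - 3)*(q - 2)*(q + 1)*(q + 2)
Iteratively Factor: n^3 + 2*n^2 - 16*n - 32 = (n - 4)*(n^2 + 6*n + 8) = (n - 4)*(n + 4)*(n + 2)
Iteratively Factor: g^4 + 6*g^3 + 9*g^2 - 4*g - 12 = (g + 3)*(g^3 + 3*g^2 - 4) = (g + 2)*(g + 3)*(g^2 + g - 2) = (g + 2)^2*(g + 3)*(g - 1)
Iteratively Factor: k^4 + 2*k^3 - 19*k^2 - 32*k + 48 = (k - 4)*(k^3 + 6*k^2 + 5*k - 12) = (k - 4)*(k - 1)*(k^2 + 7*k + 12) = (k - 4)*(k - 1)*(k + 3)*(k + 4)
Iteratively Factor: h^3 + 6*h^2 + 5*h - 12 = (h + 3)*(h^2 + 3*h - 4) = (h - 1)*(h + 3)*(h + 4)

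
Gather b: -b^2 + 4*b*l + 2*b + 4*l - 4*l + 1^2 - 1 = -b^2 + b*(4*l + 2)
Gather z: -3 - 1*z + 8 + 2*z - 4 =z + 1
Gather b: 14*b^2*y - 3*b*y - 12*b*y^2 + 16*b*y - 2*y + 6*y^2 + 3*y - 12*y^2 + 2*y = 14*b^2*y + b*(-12*y^2 + 13*y) - 6*y^2 + 3*y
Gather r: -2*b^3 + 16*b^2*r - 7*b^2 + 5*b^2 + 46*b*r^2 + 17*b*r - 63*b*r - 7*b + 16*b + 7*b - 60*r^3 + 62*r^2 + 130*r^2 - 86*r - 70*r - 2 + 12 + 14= -2*b^3 - 2*b^2 + 16*b - 60*r^3 + r^2*(46*b + 192) + r*(16*b^2 - 46*b - 156) + 24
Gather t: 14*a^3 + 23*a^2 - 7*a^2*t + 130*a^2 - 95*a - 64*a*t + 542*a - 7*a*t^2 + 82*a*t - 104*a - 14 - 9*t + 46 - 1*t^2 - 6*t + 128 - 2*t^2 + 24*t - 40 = 14*a^3 + 153*a^2 + 343*a + t^2*(-7*a - 3) + t*(-7*a^2 + 18*a + 9) + 120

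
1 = 1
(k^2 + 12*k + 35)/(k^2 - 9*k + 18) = (k^2 + 12*k + 35)/(k^2 - 9*k + 18)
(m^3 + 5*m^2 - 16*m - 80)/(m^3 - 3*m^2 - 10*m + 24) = (m^2 + 9*m + 20)/(m^2 + m - 6)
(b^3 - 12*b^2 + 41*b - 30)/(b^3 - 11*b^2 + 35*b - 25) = (b - 6)/(b - 5)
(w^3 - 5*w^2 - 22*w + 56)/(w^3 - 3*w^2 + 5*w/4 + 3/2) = 4*(w^2 - 3*w - 28)/(4*w^2 - 4*w - 3)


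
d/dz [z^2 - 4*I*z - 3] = 2*z - 4*I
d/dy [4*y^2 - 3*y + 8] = 8*y - 3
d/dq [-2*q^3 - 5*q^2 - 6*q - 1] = -6*q^2 - 10*q - 6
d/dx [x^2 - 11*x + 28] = 2*x - 11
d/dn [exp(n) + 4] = exp(n)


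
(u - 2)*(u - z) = u^2 - u*z - 2*u + 2*z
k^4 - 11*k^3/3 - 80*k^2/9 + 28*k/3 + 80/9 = (k - 5)*(k - 4/3)*(k + 2/3)*(k + 2)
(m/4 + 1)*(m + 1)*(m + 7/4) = m^3/4 + 27*m^2/16 + 51*m/16 + 7/4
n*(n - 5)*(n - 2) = n^3 - 7*n^2 + 10*n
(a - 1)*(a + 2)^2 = a^3 + 3*a^2 - 4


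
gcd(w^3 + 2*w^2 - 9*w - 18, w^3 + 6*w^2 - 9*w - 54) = w^2 - 9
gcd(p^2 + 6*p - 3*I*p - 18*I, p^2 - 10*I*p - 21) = p - 3*I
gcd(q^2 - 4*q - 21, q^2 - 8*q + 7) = q - 7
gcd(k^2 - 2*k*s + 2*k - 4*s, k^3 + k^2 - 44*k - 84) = k + 2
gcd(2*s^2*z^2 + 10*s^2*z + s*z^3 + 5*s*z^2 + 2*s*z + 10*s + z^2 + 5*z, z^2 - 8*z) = 1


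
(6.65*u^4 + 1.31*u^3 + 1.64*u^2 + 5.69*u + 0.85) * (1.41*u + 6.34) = 9.3765*u^5 + 44.0081*u^4 + 10.6178*u^3 + 18.4205*u^2 + 37.2731*u + 5.389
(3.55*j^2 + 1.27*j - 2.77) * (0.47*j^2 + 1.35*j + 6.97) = 1.6685*j^4 + 5.3894*j^3 + 25.1561*j^2 + 5.1124*j - 19.3069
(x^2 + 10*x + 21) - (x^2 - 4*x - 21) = 14*x + 42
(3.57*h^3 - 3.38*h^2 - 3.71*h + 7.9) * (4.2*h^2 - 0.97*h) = 14.994*h^5 - 17.6589*h^4 - 12.3034*h^3 + 36.7787*h^2 - 7.663*h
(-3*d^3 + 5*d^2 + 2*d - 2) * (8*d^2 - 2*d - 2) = -24*d^5 + 46*d^4 + 12*d^3 - 30*d^2 + 4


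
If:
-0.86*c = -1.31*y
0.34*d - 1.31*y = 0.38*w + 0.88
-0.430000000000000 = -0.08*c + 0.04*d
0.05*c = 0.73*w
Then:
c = -22.01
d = -54.77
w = -1.51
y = -14.45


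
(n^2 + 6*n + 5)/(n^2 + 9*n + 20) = (n + 1)/(n + 4)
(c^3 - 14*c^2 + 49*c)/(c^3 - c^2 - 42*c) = (c - 7)/(c + 6)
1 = 1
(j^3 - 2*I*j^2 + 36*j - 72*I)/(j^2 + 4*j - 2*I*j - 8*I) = (j^2 + 36)/(j + 4)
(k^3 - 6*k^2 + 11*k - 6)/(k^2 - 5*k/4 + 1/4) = 4*(k^2 - 5*k + 6)/(4*k - 1)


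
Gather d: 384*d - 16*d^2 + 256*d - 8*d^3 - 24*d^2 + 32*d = -8*d^3 - 40*d^2 + 672*d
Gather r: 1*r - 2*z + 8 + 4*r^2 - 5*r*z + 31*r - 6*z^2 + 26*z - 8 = 4*r^2 + r*(32 - 5*z) - 6*z^2 + 24*z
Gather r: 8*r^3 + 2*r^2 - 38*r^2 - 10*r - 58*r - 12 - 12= 8*r^3 - 36*r^2 - 68*r - 24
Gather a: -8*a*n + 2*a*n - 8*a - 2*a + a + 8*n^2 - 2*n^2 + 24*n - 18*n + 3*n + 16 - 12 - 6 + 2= a*(-6*n - 9) + 6*n^2 + 9*n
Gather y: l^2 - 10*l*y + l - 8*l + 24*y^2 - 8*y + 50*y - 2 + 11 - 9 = l^2 - 7*l + 24*y^2 + y*(42 - 10*l)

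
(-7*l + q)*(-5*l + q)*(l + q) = 35*l^3 + 23*l^2*q - 11*l*q^2 + q^3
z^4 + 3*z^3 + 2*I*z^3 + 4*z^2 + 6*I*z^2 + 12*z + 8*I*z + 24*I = (z + 3)*(z - 2*I)*(z + 2*I)^2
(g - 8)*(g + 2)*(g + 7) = g^3 + g^2 - 58*g - 112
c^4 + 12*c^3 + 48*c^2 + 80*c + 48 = (c + 2)^3*(c + 6)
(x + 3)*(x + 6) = x^2 + 9*x + 18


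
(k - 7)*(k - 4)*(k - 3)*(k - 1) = k^4 - 15*k^3 + 75*k^2 - 145*k + 84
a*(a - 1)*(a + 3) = a^3 + 2*a^2 - 3*a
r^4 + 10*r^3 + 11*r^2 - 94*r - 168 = (r - 3)*(r + 2)*(r + 4)*(r + 7)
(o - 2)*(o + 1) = o^2 - o - 2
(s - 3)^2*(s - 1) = s^3 - 7*s^2 + 15*s - 9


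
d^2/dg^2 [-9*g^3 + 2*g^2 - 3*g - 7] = 4 - 54*g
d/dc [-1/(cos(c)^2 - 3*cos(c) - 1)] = (3 - 2*cos(c))*sin(c)/(sin(c)^2 + 3*cos(c))^2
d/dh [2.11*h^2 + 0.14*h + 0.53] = 4.22*h + 0.14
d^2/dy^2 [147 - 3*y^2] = -6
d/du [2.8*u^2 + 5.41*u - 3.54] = 5.6*u + 5.41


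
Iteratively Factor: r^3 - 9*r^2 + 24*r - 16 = (r - 1)*(r^2 - 8*r + 16) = (r - 4)*(r - 1)*(r - 4)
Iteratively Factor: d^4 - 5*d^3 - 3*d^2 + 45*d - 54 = (d + 3)*(d^3 - 8*d^2 + 21*d - 18) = (d - 2)*(d + 3)*(d^2 - 6*d + 9) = (d - 3)*(d - 2)*(d + 3)*(d - 3)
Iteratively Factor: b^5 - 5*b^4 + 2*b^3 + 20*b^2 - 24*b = (b - 3)*(b^4 - 2*b^3 - 4*b^2 + 8*b) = (b - 3)*(b - 2)*(b^3 - 4*b) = b*(b - 3)*(b - 2)*(b^2 - 4) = b*(b - 3)*(b - 2)^2*(b + 2)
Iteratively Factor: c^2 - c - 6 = (c + 2)*(c - 3)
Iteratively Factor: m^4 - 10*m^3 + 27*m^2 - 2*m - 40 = (m - 5)*(m^3 - 5*m^2 + 2*m + 8) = (m - 5)*(m - 2)*(m^2 - 3*m - 4) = (m - 5)*(m - 4)*(m - 2)*(m + 1)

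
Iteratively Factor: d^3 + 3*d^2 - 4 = (d + 2)*(d^2 + d - 2) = (d + 2)^2*(d - 1)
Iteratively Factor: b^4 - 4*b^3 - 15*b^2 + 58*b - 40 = (b - 1)*(b^3 - 3*b^2 - 18*b + 40) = (b - 1)*(b + 4)*(b^2 - 7*b + 10) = (b - 5)*(b - 1)*(b + 4)*(b - 2)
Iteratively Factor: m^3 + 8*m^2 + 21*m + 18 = (m + 2)*(m^2 + 6*m + 9) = (m + 2)*(m + 3)*(m + 3)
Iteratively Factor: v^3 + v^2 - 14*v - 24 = (v - 4)*(v^2 + 5*v + 6) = (v - 4)*(v + 2)*(v + 3)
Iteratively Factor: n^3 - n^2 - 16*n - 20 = (n + 2)*(n^2 - 3*n - 10) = (n - 5)*(n + 2)*(n + 2)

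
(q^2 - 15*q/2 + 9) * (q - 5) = q^3 - 25*q^2/2 + 93*q/2 - 45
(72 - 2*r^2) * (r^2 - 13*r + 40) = -2*r^4 + 26*r^3 - 8*r^2 - 936*r + 2880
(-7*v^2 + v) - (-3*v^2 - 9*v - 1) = -4*v^2 + 10*v + 1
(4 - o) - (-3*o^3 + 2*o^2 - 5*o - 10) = 3*o^3 - 2*o^2 + 4*o + 14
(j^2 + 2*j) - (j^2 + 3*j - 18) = 18 - j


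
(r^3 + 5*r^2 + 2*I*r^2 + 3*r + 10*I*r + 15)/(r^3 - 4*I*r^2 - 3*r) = (r^2 + r*(5 + 3*I) + 15*I)/(r*(r - 3*I))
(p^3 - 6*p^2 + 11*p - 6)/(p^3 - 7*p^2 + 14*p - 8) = (p - 3)/(p - 4)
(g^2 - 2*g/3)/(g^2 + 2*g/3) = (3*g - 2)/(3*g + 2)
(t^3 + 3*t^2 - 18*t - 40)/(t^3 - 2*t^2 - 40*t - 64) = (t^2 + t - 20)/(t^2 - 4*t - 32)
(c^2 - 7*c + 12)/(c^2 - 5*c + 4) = (c - 3)/(c - 1)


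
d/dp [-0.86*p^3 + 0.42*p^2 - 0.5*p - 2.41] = -2.58*p^2 + 0.84*p - 0.5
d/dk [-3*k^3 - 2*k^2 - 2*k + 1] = -9*k^2 - 4*k - 2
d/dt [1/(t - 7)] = -1/(t - 7)^2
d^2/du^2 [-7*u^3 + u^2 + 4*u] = 2 - 42*u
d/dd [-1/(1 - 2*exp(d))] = -2*exp(d)/(2*exp(d) - 1)^2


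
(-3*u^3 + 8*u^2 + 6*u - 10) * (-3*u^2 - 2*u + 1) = 9*u^5 - 18*u^4 - 37*u^3 + 26*u^2 + 26*u - 10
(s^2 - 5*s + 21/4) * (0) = 0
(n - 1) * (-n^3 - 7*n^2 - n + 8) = -n^4 - 6*n^3 + 6*n^2 + 9*n - 8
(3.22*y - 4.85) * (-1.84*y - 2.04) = -5.9248*y^2 + 2.3552*y + 9.894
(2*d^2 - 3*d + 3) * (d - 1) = 2*d^3 - 5*d^2 + 6*d - 3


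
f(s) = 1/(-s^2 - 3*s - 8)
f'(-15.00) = 0.00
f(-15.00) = -0.00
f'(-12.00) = 0.00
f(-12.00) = -0.00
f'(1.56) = 0.03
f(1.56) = -0.07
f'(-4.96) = -0.02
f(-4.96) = -0.06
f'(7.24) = 0.00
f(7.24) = -0.01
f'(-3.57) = -0.04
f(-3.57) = -0.10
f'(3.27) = 0.01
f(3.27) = -0.04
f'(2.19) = 0.02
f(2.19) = -0.05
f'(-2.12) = -0.03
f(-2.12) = -0.16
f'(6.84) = 0.00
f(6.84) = -0.01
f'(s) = (2*s + 3)/(-s^2 - 3*s - 8)^2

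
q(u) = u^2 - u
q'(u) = 2*u - 1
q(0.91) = -0.08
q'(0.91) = 0.82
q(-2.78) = 10.51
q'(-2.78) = -6.56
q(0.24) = -0.18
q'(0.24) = -0.52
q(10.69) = 103.59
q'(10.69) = 20.38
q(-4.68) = 26.58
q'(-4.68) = -10.36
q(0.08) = -0.07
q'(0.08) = -0.84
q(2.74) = 4.77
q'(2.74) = 4.48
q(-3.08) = 12.57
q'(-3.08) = -7.16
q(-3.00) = 12.00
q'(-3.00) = -7.00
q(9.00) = 72.00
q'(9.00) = 17.00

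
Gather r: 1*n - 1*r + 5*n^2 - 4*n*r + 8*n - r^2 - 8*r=5*n^2 + 9*n - r^2 + r*(-4*n - 9)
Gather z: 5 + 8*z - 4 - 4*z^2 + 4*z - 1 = -4*z^2 + 12*z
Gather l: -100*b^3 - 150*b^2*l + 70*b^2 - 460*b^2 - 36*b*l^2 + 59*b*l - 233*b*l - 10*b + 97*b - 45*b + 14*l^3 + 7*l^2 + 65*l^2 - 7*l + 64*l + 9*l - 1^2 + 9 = -100*b^3 - 390*b^2 + 42*b + 14*l^3 + l^2*(72 - 36*b) + l*(-150*b^2 - 174*b + 66) + 8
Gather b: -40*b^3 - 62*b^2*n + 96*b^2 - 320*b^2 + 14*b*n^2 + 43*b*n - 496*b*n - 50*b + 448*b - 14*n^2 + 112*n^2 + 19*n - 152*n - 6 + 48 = -40*b^3 + b^2*(-62*n - 224) + b*(14*n^2 - 453*n + 398) + 98*n^2 - 133*n + 42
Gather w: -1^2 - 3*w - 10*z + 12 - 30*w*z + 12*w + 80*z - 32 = w*(9 - 30*z) + 70*z - 21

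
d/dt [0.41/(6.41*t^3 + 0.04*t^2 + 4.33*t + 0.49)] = (-7.8843*t^2 - 0.0328*t - 1.7753)/(6.41*t^3 + 0.04*t^2 + 4.33*t + 0.49)^2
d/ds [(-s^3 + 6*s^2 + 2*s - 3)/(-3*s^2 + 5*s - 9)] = (3*s^4 - 10*s^3 + 63*s^2 - 126*s - 3)/(9*s^4 - 30*s^3 + 79*s^2 - 90*s + 81)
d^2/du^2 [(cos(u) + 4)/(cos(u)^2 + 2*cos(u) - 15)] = (-9*(1 - cos(2*u))^2*cos(u)/4 - 7*(1 - cos(2*u))^2/2 - 581*cos(u)/2 - 145*cos(2*u) - 30*cos(3*u) + cos(5*u)/2 + 81)/((cos(u) - 3)^3*(cos(u) + 5)^3)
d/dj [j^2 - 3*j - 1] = 2*j - 3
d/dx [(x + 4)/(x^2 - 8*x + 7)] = (x^2 - 8*x - 2*(x - 4)*(x + 4) + 7)/(x^2 - 8*x + 7)^2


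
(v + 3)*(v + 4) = v^2 + 7*v + 12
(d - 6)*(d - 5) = d^2 - 11*d + 30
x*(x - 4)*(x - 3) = x^3 - 7*x^2 + 12*x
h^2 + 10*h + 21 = (h + 3)*(h + 7)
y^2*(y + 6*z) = y^3 + 6*y^2*z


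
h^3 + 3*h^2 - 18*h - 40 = (h - 4)*(h + 2)*(h + 5)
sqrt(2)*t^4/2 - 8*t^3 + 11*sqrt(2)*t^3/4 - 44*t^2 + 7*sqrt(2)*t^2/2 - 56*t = t*(t + 7/2)*(t - 8*sqrt(2))*(sqrt(2)*t/2 + sqrt(2))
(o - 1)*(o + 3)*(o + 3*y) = o^3 + 3*o^2*y + 2*o^2 + 6*o*y - 3*o - 9*y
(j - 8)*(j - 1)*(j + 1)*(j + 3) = j^4 - 5*j^3 - 25*j^2 + 5*j + 24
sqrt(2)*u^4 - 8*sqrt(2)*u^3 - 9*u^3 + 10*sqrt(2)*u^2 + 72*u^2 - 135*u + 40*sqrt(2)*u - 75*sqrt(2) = (u - 5)*(u - 3)*(u - 5*sqrt(2))*(sqrt(2)*u + 1)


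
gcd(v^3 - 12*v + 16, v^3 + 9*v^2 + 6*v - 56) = v^2 + 2*v - 8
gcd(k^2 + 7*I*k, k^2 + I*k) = k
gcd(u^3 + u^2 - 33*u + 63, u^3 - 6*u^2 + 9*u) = u^2 - 6*u + 9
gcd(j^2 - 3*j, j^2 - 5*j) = j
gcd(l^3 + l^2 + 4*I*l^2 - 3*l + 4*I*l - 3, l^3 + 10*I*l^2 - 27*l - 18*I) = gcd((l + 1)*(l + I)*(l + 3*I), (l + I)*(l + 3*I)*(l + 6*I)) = l^2 + 4*I*l - 3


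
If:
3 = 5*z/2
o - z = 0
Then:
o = 6/5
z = 6/5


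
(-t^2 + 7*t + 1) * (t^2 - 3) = -t^4 + 7*t^3 + 4*t^2 - 21*t - 3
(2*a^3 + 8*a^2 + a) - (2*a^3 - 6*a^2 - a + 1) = 14*a^2 + 2*a - 1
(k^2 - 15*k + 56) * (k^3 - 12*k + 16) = k^5 - 15*k^4 + 44*k^3 + 196*k^2 - 912*k + 896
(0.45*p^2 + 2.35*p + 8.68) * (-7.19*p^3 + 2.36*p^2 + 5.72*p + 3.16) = -3.2355*p^5 - 15.8345*p^4 - 54.2892*p^3 + 35.3488*p^2 + 57.0756*p + 27.4288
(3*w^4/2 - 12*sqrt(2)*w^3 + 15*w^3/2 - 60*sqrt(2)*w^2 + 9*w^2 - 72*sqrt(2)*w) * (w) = 3*w^5/2 - 12*sqrt(2)*w^4 + 15*w^4/2 - 60*sqrt(2)*w^3 + 9*w^3 - 72*sqrt(2)*w^2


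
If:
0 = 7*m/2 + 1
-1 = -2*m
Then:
No Solution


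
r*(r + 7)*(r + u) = r^3 + r^2*u + 7*r^2 + 7*r*u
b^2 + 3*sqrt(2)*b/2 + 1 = (b + sqrt(2)/2)*(b + sqrt(2))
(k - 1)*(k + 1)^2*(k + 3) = k^4 + 4*k^3 + 2*k^2 - 4*k - 3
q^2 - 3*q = q*(q - 3)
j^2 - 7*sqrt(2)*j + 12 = (j - 6*sqrt(2))*(j - sqrt(2))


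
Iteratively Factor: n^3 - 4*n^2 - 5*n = (n + 1)*(n^2 - 5*n) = (n - 5)*(n + 1)*(n)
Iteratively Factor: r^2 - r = (r)*(r - 1)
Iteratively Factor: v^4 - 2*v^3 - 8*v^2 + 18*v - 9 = (v - 1)*(v^3 - v^2 - 9*v + 9) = (v - 3)*(v - 1)*(v^2 + 2*v - 3) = (v - 3)*(v - 1)*(v + 3)*(v - 1)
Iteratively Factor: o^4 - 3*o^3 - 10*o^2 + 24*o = (o - 4)*(o^3 + o^2 - 6*o) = (o - 4)*(o + 3)*(o^2 - 2*o) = (o - 4)*(o - 2)*(o + 3)*(o)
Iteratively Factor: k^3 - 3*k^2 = (k)*(k^2 - 3*k) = k^2*(k - 3)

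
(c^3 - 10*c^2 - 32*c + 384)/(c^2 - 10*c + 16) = (c^2 - 2*c - 48)/(c - 2)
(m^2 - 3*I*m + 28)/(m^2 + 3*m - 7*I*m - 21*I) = (m + 4*I)/(m + 3)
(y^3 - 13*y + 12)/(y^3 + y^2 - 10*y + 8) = (y - 3)/(y - 2)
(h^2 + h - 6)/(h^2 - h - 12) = (h - 2)/(h - 4)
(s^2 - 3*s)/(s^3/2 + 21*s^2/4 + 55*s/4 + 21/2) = 4*s*(s - 3)/(2*s^3 + 21*s^2 + 55*s + 42)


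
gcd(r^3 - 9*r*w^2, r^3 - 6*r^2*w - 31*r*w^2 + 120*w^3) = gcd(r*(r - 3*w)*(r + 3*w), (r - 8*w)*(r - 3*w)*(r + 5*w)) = r - 3*w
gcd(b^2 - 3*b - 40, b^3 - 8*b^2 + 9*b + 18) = 1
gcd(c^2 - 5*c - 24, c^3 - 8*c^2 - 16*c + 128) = c - 8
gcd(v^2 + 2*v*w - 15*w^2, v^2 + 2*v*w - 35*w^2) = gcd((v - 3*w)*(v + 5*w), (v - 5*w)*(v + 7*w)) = 1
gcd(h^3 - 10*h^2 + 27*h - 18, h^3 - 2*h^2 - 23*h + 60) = h - 3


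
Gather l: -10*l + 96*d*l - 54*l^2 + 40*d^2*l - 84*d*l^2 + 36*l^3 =36*l^3 + l^2*(-84*d - 54) + l*(40*d^2 + 96*d - 10)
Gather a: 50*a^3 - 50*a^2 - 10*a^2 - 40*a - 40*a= 50*a^3 - 60*a^2 - 80*a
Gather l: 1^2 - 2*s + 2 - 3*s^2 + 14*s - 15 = -3*s^2 + 12*s - 12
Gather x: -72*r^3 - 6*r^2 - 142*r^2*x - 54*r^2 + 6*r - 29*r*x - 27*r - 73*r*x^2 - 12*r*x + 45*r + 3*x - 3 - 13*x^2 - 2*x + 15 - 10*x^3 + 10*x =-72*r^3 - 60*r^2 + 24*r - 10*x^3 + x^2*(-73*r - 13) + x*(-142*r^2 - 41*r + 11) + 12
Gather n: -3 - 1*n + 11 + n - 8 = 0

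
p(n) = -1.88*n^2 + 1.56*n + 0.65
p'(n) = 1.56 - 3.76*n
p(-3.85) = -33.22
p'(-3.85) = 16.04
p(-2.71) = -17.38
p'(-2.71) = 11.75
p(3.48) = -16.69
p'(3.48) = -11.52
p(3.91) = -21.99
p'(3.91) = -13.14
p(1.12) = 0.04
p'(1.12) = -2.65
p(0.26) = 0.93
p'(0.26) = 0.58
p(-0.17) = 0.33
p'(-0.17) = 2.20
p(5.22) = -42.43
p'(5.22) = -18.07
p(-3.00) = -20.95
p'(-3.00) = 12.84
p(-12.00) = -288.79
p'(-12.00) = 46.68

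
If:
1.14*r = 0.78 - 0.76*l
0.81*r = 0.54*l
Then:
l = 0.51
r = 0.34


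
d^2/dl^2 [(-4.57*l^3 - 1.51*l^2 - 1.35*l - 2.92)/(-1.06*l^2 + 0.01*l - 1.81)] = (-14.469358*l^3 + 1.80665400000001*l^2 + 74.10429*l - 1.261348)/(1.191016*l^6 - 0.033708*l^5 + 6.101466*l^4 - 0.115117*l^3 + 10.418541*l^2 - 0.098283*l + 5.929741)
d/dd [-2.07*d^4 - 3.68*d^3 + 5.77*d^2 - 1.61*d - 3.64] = -8.28*d^3 - 11.04*d^2 + 11.54*d - 1.61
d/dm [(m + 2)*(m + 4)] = 2*m + 6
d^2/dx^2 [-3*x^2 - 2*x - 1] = -6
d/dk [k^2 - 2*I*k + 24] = 2*k - 2*I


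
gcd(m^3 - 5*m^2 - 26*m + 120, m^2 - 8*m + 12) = m - 6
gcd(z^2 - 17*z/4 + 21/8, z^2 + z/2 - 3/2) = 1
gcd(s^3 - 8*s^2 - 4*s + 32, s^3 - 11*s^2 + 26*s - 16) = s^2 - 10*s + 16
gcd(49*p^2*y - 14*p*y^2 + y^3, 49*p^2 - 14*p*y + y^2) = 49*p^2 - 14*p*y + y^2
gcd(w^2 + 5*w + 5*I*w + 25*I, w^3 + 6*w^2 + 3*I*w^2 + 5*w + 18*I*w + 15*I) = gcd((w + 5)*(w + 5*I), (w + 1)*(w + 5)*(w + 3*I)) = w + 5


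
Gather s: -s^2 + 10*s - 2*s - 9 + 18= -s^2 + 8*s + 9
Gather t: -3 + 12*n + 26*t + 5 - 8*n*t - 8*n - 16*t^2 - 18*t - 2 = 4*n - 16*t^2 + t*(8 - 8*n)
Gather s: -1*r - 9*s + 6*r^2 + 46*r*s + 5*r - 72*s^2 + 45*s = 6*r^2 + 4*r - 72*s^2 + s*(46*r + 36)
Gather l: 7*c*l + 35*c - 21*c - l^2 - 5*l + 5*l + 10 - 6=7*c*l + 14*c - l^2 + 4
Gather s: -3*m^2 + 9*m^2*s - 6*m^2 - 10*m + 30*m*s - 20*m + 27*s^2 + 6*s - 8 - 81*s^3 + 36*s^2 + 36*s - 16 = -9*m^2 - 30*m - 81*s^3 + 63*s^2 + s*(9*m^2 + 30*m + 42) - 24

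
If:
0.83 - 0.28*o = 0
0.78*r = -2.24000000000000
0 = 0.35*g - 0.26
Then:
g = 0.74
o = 2.96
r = -2.87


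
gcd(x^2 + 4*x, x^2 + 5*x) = x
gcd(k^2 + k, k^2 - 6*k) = k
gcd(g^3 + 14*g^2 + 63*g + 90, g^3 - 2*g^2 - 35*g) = g + 5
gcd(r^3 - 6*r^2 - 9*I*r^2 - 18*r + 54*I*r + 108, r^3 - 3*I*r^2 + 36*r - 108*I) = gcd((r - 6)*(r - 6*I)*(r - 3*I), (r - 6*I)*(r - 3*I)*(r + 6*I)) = r^2 - 9*I*r - 18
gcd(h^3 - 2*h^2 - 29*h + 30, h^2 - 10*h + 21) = 1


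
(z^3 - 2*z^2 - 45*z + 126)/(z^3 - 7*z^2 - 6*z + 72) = (z^2 + 4*z - 21)/(z^2 - z - 12)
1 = 1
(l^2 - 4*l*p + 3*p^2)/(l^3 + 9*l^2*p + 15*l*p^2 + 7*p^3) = (l^2 - 4*l*p + 3*p^2)/(l^3 + 9*l^2*p + 15*l*p^2 + 7*p^3)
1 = 1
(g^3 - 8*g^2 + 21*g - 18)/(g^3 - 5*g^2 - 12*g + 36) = (g^2 - 6*g + 9)/(g^2 - 3*g - 18)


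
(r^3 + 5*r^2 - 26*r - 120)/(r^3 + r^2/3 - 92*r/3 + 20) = 3*(r + 4)/(3*r - 2)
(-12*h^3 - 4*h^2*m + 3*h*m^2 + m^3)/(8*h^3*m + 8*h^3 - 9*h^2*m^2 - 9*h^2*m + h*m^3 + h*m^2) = (-12*h^3 - 4*h^2*m + 3*h*m^2 + m^3)/(h*(8*h^2*m + 8*h^2 - 9*h*m^2 - 9*h*m + m^3 + m^2))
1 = 1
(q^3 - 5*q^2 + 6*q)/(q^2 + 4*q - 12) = q*(q - 3)/(q + 6)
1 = 1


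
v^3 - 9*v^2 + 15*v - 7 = (v - 7)*(v - 1)^2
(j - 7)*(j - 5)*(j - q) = j^3 - j^2*q - 12*j^2 + 12*j*q + 35*j - 35*q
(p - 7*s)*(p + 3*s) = p^2 - 4*p*s - 21*s^2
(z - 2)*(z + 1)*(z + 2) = z^3 + z^2 - 4*z - 4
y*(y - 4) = y^2 - 4*y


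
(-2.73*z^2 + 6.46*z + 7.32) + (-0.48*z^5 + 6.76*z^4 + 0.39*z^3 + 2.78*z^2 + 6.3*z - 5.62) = -0.48*z^5 + 6.76*z^4 + 0.39*z^3 + 0.0499999999999998*z^2 + 12.76*z + 1.7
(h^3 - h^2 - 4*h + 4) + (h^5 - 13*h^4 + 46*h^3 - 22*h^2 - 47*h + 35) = h^5 - 13*h^4 + 47*h^3 - 23*h^2 - 51*h + 39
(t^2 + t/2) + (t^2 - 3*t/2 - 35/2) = 2*t^2 - t - 35/2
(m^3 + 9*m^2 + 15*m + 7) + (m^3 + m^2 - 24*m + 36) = 2*m^3 + 10*m^2 - 9*m + 43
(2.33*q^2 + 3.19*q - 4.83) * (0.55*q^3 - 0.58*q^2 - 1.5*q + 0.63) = 1.2815*q^5 + 0.4031*q^4 - 8.0017*q^3 - 0.515700000000001*q^2 + 9.2547*q - 3.0429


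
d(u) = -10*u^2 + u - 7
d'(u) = 1 - 20*u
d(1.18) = -19.74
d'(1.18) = -22.60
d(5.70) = -326.20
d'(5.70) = -113.00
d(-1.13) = -20.90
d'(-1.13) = 23.60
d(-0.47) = -9.68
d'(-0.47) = 10.40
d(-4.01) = -171.81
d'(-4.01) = 81.20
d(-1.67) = -36.56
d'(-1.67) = 34.40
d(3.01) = -94.59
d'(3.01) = -59.20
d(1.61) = -31.31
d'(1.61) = -31.20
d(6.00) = -361.00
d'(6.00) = -119.00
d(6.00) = -361.00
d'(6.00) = -119.00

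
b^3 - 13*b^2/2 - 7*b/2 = b*(b - 7)*(b + 1/2)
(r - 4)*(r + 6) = r^2 + 2*r - 24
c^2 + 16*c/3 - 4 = (c - 2/3)*(c + 6)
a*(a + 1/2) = a^2 + a/2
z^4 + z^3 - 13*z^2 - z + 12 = (z - 3)*(z - 1)*(z + 1)*(z + 4)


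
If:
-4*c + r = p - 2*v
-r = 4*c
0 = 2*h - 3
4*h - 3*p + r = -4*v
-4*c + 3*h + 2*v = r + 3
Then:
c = -3/8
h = 3/2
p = 3/2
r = 3/2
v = -3/4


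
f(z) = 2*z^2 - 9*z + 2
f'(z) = 4*z - 9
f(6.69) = 31.30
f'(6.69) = 17.76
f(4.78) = 4.68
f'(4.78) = 10.12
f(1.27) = -6.20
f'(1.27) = -3.92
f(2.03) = -8.03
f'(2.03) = -0.88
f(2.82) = -7.48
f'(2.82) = 2.28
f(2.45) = -8.04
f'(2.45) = 0.80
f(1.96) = -7.96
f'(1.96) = -1.16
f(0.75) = -3.62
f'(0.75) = -6.00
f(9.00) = 83.00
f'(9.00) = 27.00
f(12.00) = 182.00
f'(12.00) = 39.00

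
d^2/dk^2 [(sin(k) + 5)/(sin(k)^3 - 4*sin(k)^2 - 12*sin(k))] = (-4*sin(k)^4 - 33*sin(k)^3 + 162*sin(k)^2 - 116*sin(k) - 984 - 600/sin(k) + 1440/sin(k)^2 + 1440/sin(k)^3)/((sin(k) - 6)^3*(sin(k) + 2)^3)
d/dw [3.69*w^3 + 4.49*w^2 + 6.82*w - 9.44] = 11.07*w^2 + 8.98*w + 6.82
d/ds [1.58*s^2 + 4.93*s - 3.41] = 3.16*s + 4.93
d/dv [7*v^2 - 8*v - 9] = 14*v - 8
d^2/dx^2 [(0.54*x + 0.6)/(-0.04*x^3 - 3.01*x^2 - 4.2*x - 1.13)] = (-0.005184*x^5 - 0.401616*x^4 - 10.759308*x^3 - 32.928264*x^2 - 34.328268*x - 11.96076)/(6.4e-5*x^9 + 0.014448*x^8 + 1.107372*x^7 + 30.310405*x^6 + 117.090372*x^5 + 191.141979*x^4 + 159.953988*x^3 + 71.330007*x^2 + 16.08894*x + 1.442897)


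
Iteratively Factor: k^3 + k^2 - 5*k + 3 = (k + 3)*(k^2 - 2*k + 1) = (k - 1)*(k + 3)*(k - 1)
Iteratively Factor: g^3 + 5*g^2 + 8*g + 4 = (g + 2)*(g^2 + 3*g + 2) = (g + 2)^2*(g + 1)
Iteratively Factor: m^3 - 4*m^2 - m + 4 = (m - 1)*(m^2 - 3*m - 4) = (m - 4)*(m - 1)*(m + 1)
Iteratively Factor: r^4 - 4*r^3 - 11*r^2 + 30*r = (r - 5)*(r^3 + r^2 - 6*r) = (r - 5)*(r - 2)*(r^2 + 3*r) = (r - 5)*(r - 2)*(r + 3)*(r)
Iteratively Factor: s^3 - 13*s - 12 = (s + 3)*(s^2 - 3*s - 4) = (s + 1)*(s + 3)*(s - 4)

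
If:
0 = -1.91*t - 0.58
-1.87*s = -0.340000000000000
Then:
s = 0.18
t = -0.30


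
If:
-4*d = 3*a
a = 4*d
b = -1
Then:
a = 0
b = -1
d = 0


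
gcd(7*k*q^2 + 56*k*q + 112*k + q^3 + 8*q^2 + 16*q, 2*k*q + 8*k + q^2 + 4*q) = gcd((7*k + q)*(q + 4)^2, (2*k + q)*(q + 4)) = q + 4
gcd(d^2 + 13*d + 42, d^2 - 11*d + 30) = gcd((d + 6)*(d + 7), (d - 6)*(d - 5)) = 1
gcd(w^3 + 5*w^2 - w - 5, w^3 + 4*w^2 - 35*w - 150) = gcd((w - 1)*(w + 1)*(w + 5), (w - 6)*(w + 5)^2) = w + 5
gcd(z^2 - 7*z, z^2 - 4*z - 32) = 1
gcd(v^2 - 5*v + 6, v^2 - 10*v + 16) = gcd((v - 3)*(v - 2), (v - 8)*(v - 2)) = v - 2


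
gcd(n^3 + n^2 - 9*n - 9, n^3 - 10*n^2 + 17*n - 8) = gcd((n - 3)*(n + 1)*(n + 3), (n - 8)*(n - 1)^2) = 1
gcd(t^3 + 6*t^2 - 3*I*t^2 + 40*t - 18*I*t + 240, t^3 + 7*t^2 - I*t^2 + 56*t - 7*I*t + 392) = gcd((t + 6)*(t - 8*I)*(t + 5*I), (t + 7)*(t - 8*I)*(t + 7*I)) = t - 8*I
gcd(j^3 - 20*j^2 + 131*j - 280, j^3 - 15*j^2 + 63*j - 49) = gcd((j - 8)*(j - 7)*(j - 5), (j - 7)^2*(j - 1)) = j - 7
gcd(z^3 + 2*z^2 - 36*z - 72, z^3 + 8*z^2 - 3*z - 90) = z + 6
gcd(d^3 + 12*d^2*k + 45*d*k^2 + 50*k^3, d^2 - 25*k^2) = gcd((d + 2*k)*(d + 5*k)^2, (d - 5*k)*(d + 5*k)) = d + 5*k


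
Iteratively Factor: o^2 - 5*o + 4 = (o - 1)*(o - 4)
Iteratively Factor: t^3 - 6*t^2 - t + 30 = (t + 2)*(t^2 - 8*t + 15) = (t - 3)*(t + 2)*(t - 5)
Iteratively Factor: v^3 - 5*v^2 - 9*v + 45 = (v + 3)*(v^2 - 8*v + 15) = (v - 5)*(v + 3)*(v - 3)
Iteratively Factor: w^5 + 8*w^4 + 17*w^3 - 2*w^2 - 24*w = (w + 3)*(w^4 + 5*w^3 + 2*w^2 - 8*w) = w*(w + 3)*(w^3 + 5*w^2 + 2*w - 8) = w*(w + 2)*(w + 3)*(w^2 + 3*w - 4) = w*(w - 1)*(w + 2)*(w + 3)*(w + 4)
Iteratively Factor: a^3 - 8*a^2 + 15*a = (a - 3)*(a^2 - 5*a) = (a - 5)*(a - 3)*(a)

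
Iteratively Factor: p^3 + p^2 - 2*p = (p + 2)*(p^2 - p) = p*(p + 2)*(p - 1)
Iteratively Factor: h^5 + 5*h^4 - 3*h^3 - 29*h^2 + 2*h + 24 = (h + 4)*(h^4 + h^3 - 7*h^2 - h + 6) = (h - 1)*(h + 4)*(h^3 + 2*h^2 - 5*h - 6) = (h - 2)*(h - 1)*(h + 4)*(h^2 + 4*h + 3) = (h - 2)*(h - 1)*(h + 1)*(h + 4)*(h + 3)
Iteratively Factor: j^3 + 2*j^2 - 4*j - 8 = (j + 2)*(j^2 - 4) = (j - 2)*(j + 2)*(j + 2)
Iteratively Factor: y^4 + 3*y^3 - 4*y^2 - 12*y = (y)*(y^3 + 3*y^2 - 4*y - 12) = y*(y + 3)*(y^2 - 4) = y*(y - 2)*(y + 3)*(y + 2)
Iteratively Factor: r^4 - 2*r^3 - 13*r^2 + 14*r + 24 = (r + 1)*(r^3 - 3*r^2 - 10*r + 24) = (r + 1)*(r + 3)*(r^2 - 6*r + 8) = (r - 4)*(r + 1)*(r + 3)*(r - 2)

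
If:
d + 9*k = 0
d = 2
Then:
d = 2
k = -2/9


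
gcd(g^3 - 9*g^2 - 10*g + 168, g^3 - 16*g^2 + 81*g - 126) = g^2 - 13*g + 42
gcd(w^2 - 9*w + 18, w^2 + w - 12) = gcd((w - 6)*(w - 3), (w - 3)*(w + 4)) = w - 3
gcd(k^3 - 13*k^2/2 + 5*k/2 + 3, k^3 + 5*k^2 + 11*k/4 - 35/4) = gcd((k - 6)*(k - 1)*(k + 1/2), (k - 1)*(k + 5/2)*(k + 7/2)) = k - 1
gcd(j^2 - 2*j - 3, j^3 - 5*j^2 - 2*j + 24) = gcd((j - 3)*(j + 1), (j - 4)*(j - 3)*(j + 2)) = j - 3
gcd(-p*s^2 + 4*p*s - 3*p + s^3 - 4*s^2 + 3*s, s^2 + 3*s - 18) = s - 3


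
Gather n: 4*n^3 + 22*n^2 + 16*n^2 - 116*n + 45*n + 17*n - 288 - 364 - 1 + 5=4*n^3 + 38*n^2 - 54*n - 648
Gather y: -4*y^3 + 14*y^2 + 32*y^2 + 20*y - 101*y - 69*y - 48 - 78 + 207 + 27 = -4*y^3 + 46*y^2 - 150*y + 108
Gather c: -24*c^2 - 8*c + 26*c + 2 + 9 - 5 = -24*c^2 + 18*c + 6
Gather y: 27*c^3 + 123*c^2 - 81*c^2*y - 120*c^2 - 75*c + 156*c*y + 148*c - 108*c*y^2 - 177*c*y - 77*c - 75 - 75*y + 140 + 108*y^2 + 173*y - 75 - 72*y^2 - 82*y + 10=27*c^3 + 3*c^2 - 4*c + y^2*(36 - 108*c) + y*(-81*c^2 - 21*c + 16)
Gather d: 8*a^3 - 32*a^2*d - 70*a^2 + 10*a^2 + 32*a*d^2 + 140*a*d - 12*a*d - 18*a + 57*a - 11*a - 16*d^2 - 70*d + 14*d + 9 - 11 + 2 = 8*a^3 - 60*a^2 + 28*a + d^2*(32*a - 16) + d*(-32*a^2 + 128*a - 56)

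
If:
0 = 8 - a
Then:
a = 8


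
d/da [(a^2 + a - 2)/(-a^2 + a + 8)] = 2*(a^2 + 6*a + 5)/(a^4 - 2*a^3 - 15*a^2 + 16*a + 64)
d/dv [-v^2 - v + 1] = -2*v - 1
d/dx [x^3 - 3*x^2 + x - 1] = 3*x^2 - 6*x + 1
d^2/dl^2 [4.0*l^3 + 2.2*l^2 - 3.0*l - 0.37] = 24.0*l + 4.4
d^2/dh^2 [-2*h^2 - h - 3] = -4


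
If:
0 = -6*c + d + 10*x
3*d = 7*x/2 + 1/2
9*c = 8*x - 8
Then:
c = -544/315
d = -14/15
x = -33/35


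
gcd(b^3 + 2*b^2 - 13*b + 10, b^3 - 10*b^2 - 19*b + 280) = b + 5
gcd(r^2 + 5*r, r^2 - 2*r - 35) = r + 5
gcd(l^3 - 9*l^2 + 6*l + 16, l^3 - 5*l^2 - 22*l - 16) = l^2 - 7*l - 8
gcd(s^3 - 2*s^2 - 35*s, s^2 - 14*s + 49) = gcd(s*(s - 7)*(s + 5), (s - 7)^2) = s - 7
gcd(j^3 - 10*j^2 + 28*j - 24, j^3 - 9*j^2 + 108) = j - 6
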